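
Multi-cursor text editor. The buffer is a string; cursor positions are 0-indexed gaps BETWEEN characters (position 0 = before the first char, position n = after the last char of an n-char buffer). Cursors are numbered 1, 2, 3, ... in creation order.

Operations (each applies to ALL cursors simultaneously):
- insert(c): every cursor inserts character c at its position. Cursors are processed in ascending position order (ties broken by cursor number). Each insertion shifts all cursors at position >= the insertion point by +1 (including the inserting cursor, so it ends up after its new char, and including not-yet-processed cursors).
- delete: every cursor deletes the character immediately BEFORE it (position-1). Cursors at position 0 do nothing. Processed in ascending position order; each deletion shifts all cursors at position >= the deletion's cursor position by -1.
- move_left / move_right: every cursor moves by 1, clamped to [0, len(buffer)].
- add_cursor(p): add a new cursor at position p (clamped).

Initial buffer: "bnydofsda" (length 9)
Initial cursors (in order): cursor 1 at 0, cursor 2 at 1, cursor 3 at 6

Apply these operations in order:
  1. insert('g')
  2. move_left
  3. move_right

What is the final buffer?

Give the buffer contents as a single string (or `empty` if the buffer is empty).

After op 1 (insert('g')): buffer="gbgnydofgsda" (len 12), cursors c1@1 c2@3 c3@9, authorship 1.2.....3...
After op 2 (move_left): buffer="gbgnydofgsda" (len 12), cursors c1@0 c2@2 c3@8, authorship 1.2.....3...
After op 3 (move_right): buffer="gbgnydofgsda" (len 12), cursors c1@1 c2@3 c3@9, authorship 1.2.....3...

Answer: gbgnydofgsda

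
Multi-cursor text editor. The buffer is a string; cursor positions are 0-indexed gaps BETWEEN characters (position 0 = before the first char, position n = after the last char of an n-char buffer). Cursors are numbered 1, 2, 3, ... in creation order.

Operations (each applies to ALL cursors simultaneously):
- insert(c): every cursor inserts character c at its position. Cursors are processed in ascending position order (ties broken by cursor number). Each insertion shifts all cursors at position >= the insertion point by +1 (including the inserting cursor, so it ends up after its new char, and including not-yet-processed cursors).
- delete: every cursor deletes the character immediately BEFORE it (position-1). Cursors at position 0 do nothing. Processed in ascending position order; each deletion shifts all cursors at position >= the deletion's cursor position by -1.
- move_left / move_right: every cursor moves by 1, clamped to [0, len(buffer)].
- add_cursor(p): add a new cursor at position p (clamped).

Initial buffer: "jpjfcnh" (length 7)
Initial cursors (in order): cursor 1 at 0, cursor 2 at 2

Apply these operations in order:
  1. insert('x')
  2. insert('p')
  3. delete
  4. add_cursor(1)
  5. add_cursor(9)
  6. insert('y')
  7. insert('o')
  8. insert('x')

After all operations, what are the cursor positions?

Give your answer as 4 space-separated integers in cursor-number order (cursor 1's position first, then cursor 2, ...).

After op 1 (insert('x')): buffer="xjpxjfcnh" (len 9), cursors c1@1 c2@4, authorship 1..2.....
After op 2 (insert('p')): buffer="xpjpxpjfcnh" (len 11), cursors c1@2 c2@6, authorship 11..22.....
After op 3 (delete): buffer="xjpxjfcnh" (len 9), cursors c1@1 c2@4, authorship 1..2.....
After op 4 (add_cursor(1)): buffer="xjpxjfcnh" (len 9), cursors c1@1 c3@1 c2@4, authorship 1..2.....
After op 5 (add_cursor(9)): buffer="xjpxjfcnh" (len 9), cursors c1@1 c3@1 c2@4 c4@9, authorship 1..2.....
After op 6 (insert('y')): buffer="xyyjpxyjfcnhy" (len 13), cursors c1@3 c3@3 c2@7 c4@13, authorship 113..22.....4
After op 7 (insert('o')): buffer="xyyoojpxyojfcnhyo" (len 17), cursors c1@5 c3@5 c2@10 c4@17, authorship 11313..222.....44
After op 8 (insert('x')): buffer="xyyooxxjpxyoxjfcnhyox" (len 21), cursors c1@7 c3@7 c2@13 c4@21, authorship 1131313..2222.....444

Answer: 7 13 7 21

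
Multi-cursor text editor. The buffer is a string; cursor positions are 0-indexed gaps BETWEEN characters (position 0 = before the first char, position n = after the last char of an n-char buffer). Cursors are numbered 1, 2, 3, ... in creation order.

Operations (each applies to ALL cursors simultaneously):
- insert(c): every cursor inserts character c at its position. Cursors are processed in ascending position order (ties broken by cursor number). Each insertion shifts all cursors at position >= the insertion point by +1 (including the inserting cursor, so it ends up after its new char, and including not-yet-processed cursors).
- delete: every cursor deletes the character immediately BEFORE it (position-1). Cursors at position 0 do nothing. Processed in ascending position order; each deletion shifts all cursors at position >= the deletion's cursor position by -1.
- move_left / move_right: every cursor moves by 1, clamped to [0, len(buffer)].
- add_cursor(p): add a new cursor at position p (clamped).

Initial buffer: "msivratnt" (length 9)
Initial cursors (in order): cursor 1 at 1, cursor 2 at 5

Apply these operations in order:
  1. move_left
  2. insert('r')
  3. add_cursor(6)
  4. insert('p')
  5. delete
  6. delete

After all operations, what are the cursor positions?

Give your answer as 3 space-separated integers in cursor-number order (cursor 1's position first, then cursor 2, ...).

After op 1 (move_left): buffer="msivratnt" (len 9), cursors c1@0 c2@4, authorship .........
After op 2 (insert('r')): buffer="rmsivrratnt" (len 11), cursors c1@1 c2@6, authorship 1....2.....
After op 3 (add_cursor(6)): buffer="rmsivrratnt" (len 11), cursors c1@1 c2@6 c3@6, authorship 1....2.....
After op 4 (insert('p')): buffer="rpmsivrppratnt" (len 14), cursors c1@2 c2@9 c3@9, authorship 11....223.....
After op 5 (delete): buffer="rmsivrratnt" (len 11), cursors c1@1 c2@6 c3@6, authorship 1....2.....
After op 6 (delete): buffer="msiratnt" (len 8), cursors c1@0 c2@3 c3@3, authorship ........

Answer: 0 3 3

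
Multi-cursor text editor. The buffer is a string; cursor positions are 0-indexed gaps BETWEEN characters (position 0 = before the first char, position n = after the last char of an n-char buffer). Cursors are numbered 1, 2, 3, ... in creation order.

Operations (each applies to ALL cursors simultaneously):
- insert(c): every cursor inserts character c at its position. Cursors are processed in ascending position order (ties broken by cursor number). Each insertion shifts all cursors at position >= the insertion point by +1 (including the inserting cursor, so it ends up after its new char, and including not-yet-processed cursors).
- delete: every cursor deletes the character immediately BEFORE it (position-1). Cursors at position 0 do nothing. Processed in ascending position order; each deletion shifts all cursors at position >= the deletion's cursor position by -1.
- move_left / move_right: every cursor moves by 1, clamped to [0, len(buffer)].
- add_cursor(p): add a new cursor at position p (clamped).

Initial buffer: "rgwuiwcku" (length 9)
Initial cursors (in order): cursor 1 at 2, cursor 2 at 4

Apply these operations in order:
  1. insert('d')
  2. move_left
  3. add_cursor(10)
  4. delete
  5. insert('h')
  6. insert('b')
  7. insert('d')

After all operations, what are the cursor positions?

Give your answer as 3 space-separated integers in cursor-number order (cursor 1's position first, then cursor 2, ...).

After op 1 (insert('d')): buffer="rgdwudiwcku" (len 11), cursors c1@3 c2@6, authorship ..1..2.....
After op 2 (move_left): buffer="rgdwudiwcku" (len 11), cursors c1@2 c2@5, authorship ..1..2.....
After op 3 (add_cursor(10)): buffer="rgdwudiwcku" (len 11), cursors c1@2 c2@5 c3@10, authorship ..1..2.....
After op 4 (delete): buffer="rdwdiwcu" (len 8), cursors c1@1 c2@3 c3@7, authorship .1.2....
After op 5 (insert('h')): buffer="rhdwhdiwchu" (len 11), cursors c1@2 c2@5 c3@10, authorship .11.22...3.
After op 6 (insert('b')): buffer="rhbdwhbdiwchbu" (len 14), cursors c1@3 c2@7 c3@13, authorship .111.222...33.
After op 7 (insert('d')): buffer="rhbddwhbddiwchbdu" (len 17), cursors c1@4 c2@9 c3@16, authorship .1111.2222...333.

Answer: 4 9 16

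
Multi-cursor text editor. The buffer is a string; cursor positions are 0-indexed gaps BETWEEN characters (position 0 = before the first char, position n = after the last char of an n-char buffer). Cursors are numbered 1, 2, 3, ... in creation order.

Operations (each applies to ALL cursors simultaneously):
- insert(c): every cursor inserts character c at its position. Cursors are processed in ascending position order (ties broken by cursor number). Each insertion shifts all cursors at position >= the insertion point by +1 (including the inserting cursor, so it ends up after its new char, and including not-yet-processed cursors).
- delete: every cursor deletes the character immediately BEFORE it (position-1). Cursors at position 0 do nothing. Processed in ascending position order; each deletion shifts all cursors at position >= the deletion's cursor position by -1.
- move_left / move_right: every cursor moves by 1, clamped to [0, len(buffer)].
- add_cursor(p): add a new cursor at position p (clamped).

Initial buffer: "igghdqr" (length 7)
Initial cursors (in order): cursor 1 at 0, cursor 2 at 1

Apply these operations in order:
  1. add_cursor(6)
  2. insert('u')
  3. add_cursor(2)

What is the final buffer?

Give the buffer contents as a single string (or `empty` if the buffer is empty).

Answer: uiugghdqur

Derivation:
After op 1 (add_cursor(6)): buffer="igghdqr" (len 7), cursors c1@0 c2@1 c3@6, authorship .......
After op 2 (insert('u')): buffer="uiugghdqur" (len 10), cursors c1@1 c2@3 c3@9, authorship 1.2.....3.
After op 3 (add_cursor(2)): buffer="uiugghdqur" (len 10), cursors c1@1 c4@2 c2@3 c3@9, authorship 1.2.....3.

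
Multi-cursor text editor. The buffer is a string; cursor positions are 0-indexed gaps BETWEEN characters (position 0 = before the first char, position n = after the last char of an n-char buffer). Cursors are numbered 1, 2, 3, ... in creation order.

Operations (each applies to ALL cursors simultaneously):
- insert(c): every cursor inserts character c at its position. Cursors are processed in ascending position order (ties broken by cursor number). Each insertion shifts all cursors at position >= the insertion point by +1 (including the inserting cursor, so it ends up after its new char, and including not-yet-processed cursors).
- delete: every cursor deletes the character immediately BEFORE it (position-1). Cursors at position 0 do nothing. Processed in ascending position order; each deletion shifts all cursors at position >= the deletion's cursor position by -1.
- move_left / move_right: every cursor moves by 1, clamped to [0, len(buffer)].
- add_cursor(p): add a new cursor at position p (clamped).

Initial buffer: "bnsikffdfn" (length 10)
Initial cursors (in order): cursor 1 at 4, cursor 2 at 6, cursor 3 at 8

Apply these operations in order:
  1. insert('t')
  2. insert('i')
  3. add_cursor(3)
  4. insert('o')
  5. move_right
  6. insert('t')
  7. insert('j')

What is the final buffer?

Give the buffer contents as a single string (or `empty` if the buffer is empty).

After op 1 (insert('t')): buffer="bnsitkftfdtfn" (len 13), cursors c1@5 c2@8 c3@11, authorship ....1..2..3..
After op 2 (insert('i')): buffer="bnsitikftifdtifn" (len 16), cursors c1@6 c2@10 c3@14, authorship ....11..22..33..
After op 3 (add_cursor(3)): buffer="bnsitikftifdtifn" (len 16), cursors c4@3 c1@6 c2@10 c3@14, authorship ....11..22..33..
After op 4 (insert('o')): buffer="bnsoitiokftiofdtiofn" (len 20), cursors c4@4 c1@8 c2@13 c3@18, authorship ...4.111..222..333..
After op 5 (move_right): buffer="bnsoitiokftiofdtiofn" (len 20), cursors c4@5 c1@9 c2@14 c3@19, authorship ...4.111..222..333..
After op 6 (insert('t')): buffer="bnsoittioktftioftdtioftn" (len 24), cursors c4@6 c1@11 c2@17 c3@23, authorship ...4.4111.1.222.2.333.3.
After op 7 (insert('j')): buffer="bnsoitjtioktjftioftjdtioftjn" (len 28), cursors c4@7 c1@13 c2@20 c3@27, authorship ...4.44111.11.222.22.333.33.

Answer: bnsoitjtioktjftioftjdtioftjn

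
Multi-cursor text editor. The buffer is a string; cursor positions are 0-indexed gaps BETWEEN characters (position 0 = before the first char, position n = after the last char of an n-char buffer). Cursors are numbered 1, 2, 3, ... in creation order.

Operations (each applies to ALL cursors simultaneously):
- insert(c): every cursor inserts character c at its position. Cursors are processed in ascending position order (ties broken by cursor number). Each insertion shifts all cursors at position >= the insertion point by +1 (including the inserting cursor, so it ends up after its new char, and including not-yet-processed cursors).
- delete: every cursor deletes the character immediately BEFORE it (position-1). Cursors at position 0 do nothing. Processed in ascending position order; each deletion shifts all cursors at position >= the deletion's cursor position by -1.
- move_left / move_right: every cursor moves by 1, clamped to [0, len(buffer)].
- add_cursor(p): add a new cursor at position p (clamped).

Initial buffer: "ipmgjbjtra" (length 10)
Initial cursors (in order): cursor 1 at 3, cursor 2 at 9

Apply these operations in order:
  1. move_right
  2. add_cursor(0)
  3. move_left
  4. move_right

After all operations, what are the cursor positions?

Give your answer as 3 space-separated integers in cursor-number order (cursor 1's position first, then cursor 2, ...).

Answer: 4 10 1

Derivation:
After op 1 (move_right): buffer="ipmgjbjtra" (len 10), cursors c1@4 c2@10, authorship ..........
After op 2 (add_cursor(0)): buffer="ipmgjbjtra" (len 10), cursors c3@0 c1@4 c2@10, authorship ..........
After op 3 (move_left): buffer="ipmgjbjtra" (len 10), cursors c3@0 c1@3 c2@9, authorship ..........
After op 4 (move_right): buffer="ipmgjbjtra" (len 10), cursors c3@1 c1@4 c2@10, authorship ..........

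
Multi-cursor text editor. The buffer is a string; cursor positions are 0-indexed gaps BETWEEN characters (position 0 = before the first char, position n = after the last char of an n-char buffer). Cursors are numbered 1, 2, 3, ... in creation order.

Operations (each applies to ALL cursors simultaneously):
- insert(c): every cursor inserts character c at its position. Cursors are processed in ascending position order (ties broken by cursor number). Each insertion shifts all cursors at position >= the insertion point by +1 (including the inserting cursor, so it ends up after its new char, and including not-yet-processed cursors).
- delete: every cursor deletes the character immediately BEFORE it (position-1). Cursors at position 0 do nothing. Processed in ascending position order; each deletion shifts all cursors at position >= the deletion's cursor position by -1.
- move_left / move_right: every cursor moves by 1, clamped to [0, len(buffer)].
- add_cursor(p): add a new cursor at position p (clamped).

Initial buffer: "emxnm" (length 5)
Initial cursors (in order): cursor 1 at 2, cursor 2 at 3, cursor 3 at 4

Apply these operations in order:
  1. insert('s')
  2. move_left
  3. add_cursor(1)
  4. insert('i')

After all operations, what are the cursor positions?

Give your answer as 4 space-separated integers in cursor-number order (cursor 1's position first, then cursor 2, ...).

Answer: 4 7 10 2

Derivation:
After op 1 (insert('s')): buffer="emsxsnsm" (len 8), cursors c1@3 c2@5 c3@7, authorship ..1.2.3.
After op 2 (move_left): buffer="emsxsnsm" (len 8), cursors c1@2 c2@4 c3@6, authorship ..1.2.3.
After op 3 (add_cursor(1)): buffer="emsxsnsm" (len 8), cursors c4@1 c1@2 c2@4 c3@6, authorship ..1.2.3.
After op 4 (insert('i')): buffer="eimisxisnism" (len 12), cursors c4@2 c1@4 c2@7 c3@10, authorship .4.11.22.33.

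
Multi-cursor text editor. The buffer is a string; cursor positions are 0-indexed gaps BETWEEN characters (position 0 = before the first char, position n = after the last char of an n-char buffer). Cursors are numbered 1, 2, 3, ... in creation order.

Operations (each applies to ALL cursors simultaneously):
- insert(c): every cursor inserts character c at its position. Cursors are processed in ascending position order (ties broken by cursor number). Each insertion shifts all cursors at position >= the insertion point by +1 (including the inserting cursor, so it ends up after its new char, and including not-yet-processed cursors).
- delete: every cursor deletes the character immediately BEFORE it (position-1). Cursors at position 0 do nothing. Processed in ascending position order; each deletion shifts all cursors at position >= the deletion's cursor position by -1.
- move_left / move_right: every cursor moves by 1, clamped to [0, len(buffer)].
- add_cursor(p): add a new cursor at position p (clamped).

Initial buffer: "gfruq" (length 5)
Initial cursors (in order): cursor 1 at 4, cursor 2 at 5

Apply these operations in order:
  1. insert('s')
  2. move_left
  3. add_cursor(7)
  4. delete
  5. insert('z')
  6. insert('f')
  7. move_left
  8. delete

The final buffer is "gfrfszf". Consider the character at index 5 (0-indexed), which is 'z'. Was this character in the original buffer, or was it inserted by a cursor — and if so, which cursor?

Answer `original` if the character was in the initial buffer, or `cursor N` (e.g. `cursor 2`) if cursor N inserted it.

After op 1 (insert('s')): buffer="gfrusqs" (len 7), cursors c1@5 c2@7, authorship ....1.2
After op 2 (move_left): buffer="gfrusqs" (len 7), cursors c1@4 c2@6, authorship ....1.2
After op 3 (add_cursor(7)): buffer="gfrusqs" (len 7), cursors c1@4 c2@6 c3@7, authorship ....1.2
After op 4 (delete): buffer="gfrs" (len 4), cursors c1@3 c2@4 c3@4, authorship ...1
After op 5 (insert('z')): buffer="gfrzszz" (len 7), cursors c1@4 c2@7 c3@7, authorship ...1123
After op 6 (insert('f')): buffer="gfrzfszzff" (len 10), cursors c1@5 c2@10 c3@10, authorship ...1112323
After op 7 (move_left): buffer="gfrzfszzff" (len 10), cursors c1@4 c2@9 c3@9, authorship ...1112323
After op 8 (delete): buffer="gfrfszf" (len 7), cursors c1@3 c2@6 c3@6, authorship ...1123
Authorship (.=original, N=cursor N): . . . 1 1 2 3
Index 5: author = 2

Answer: cursor 2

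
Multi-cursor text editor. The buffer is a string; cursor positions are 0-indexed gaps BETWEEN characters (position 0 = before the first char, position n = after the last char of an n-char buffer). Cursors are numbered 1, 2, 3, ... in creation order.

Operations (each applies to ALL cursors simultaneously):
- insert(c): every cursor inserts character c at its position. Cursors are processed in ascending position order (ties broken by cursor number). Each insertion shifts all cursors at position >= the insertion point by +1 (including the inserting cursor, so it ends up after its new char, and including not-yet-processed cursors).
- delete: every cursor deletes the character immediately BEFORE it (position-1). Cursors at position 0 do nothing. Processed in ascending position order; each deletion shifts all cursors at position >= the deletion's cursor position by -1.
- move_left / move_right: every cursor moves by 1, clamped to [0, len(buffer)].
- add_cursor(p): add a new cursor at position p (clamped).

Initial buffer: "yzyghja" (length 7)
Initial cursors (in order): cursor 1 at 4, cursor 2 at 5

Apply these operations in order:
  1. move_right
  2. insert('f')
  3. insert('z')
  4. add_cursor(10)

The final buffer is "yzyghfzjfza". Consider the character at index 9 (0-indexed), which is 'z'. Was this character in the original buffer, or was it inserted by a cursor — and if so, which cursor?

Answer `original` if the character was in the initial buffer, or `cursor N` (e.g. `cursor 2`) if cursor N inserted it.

After op 1 (move_right): buffer="yzyghja" (len 7), cursors c1@5 c2@6, authorship .......
After op 2 (insert('f')): buffer="yzyghfjfa" (len 9), cursors c1@6 c2@8, authorship .....1.2.
After op 3 (insert('z')): buffer="yzyghfzjfza" (len 11), cursors c1@7 c2@10, authorship .....11.22.
After op 4 (add_cursor(10)): buffer="yzyghfzjfza" (len 11), cursors c1@7 c2@10 c3@10, authorship .....11.22.
Authorship (.=original, N=cursor N): . . . . . 1 1 . 2 2 .
Index 9: author = 2

Answer: cursor 2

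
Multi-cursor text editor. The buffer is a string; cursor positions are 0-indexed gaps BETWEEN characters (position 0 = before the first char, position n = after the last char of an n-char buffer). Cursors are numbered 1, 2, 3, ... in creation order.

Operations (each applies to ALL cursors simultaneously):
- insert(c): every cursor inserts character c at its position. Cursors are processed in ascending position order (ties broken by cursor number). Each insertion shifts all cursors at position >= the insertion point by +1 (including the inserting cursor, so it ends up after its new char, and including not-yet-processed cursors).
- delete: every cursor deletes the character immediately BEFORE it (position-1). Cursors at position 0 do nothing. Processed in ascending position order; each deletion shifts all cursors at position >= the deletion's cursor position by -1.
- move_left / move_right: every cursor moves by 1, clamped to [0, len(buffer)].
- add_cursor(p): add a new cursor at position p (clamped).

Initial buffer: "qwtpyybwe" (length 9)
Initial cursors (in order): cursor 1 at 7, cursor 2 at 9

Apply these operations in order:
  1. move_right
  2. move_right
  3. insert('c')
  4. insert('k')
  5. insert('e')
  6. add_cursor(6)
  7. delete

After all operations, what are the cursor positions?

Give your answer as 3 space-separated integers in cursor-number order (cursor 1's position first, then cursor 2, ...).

After op 1 (move_right): buffer="qwtpyybwe" (len 9), cursors c1@8 c2@9, authorship .........
After op 2 (move_right): buffer="qwtpyybwe" (len 9), cursors c1@9 c2@9, authorship .........
After op 3 (insert('c')): buffer="qwtpyybwecc" (len 11), cursors c1@11 c2@11, authorship .........12
After op 4 (insert('k')): buffer="qwtpyybwecckk" (len 13), cursors c1@13 c2@13, authorship .........1212
After op 5 (insert('e')): buffer="qwtpyybwecckkee" (len 15), cursors c1@15 c2@15, authorship .........121212
After op 6 (add_cursor(6)): buffer="qwtpyybwecckkee" (len 15), cursors c3@6 c1@15 c2@15, authorship .........121212
After op 7 (delete): buffer="qwtpybwecckk" (len 12), cursors c3@5 c1@12 c2@12, authorship ........1212

Answer: 12 12 5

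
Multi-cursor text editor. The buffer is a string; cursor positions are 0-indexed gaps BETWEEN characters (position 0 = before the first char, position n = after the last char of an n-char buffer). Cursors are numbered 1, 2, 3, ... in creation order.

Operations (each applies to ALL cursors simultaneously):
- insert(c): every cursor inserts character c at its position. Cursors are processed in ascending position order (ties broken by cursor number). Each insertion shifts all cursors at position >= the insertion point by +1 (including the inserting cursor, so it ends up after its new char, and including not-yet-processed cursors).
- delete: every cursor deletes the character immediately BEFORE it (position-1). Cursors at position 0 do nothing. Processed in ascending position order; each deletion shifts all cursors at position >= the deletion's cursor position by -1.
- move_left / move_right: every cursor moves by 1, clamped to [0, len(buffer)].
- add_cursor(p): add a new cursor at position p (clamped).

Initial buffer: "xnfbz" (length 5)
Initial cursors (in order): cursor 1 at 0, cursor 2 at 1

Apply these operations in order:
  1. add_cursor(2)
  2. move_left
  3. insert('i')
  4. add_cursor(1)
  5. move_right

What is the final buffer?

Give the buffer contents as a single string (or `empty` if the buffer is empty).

Answer: iixinfbz

Derivation:
After op 1 (add_cursor(2)): buffer="xnfbz" (len 5), cursors c1@0 c2@1 c3@2, authorship .....
After op 2 (move_left): buffer="xnfbz" (len 5), cursors c1@0 c2@0 c3@1, authorship .....
After op 3 (insert('i')): buffer="iixinfbz" (len 8), cursors c1@2 c2@2 c3@4, authorship 12.3....
After op 4 (add_cursor(1)): buffer="iixinfbz" (len 8), cursors c4@1 c1@2 c2@2 c3@4, authorship 12.3....
After op 5 (move_right): buffer="iixinfbz" (len 8), cursors c4@2 c1@3 c2@3 c3@5, authorship 12.3....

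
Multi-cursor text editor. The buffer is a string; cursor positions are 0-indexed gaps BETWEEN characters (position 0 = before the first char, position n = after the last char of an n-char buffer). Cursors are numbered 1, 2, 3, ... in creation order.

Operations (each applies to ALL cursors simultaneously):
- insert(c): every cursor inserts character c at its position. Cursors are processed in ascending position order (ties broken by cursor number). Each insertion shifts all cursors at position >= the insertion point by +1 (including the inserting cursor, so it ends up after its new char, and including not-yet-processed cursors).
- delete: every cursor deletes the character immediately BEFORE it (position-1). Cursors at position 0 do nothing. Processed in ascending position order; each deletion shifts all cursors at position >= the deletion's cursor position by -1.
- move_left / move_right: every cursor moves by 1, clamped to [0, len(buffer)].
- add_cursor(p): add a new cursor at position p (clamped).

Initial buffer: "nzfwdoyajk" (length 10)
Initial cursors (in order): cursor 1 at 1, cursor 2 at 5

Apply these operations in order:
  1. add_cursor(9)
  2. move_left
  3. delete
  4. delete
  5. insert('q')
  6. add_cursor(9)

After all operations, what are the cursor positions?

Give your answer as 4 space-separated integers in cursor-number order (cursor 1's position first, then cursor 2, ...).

After op 1 (add_cursor(9)): buffer="nzfwdoyajk" (len 10), cursors c1@1 c2@5 c3@9, authorship ..........
After op 2 (move_left): buffer="nzfwdoyajk" (len 10), cursors c1@0 c2@4 c3@8, authorship ..........
After op 3 (delete): buffer="nzfdoyjk" (len 8), cursors c1@0 c2@3 c3@6, authorship ........
After op 4 (delete): buffer="nzdojk" (len 6), cursors c1@0 c2@2 c3@4, authorship ......
After op 5 (insert('q')): buffer="qnzqdoqjk" (len 9), cursors c1@1 c2@4 c3@7, authorship 1..2..3..
After op 6 (add_cursor(9)): buffer="qnzqdoqjk" (len 9), cursors c1@1 c2@4 c3@7 c4@9, authorship 1..2..3..

Answer: 1 4 7 9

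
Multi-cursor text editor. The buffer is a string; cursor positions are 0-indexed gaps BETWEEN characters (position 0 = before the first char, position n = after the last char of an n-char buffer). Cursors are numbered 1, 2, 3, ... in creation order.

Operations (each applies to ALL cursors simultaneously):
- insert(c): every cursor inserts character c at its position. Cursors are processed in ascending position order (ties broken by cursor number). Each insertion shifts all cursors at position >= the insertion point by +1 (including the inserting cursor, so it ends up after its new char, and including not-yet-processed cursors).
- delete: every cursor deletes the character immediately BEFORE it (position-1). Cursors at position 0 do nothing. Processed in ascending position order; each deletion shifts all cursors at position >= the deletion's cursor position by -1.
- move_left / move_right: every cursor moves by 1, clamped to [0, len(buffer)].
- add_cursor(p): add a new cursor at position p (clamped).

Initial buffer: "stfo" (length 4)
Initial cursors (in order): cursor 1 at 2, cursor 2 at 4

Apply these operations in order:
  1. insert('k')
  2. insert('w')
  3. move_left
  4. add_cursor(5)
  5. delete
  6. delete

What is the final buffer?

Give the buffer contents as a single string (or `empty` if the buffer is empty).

Answer: sw

Derivation:
After op 1 (insert('k')): buffer="stkfok" (len 6), cursors c1@3 c2@6, authorship ..1..2
After op 2 (insert('w')): buffer="stkwfokw" (len 8), cursors c1@4 c2@8, authorship ..11..22
After op 3 (move_left): buffer="stkwfokw" (len 8), cursors c1@3 c2@7, authorship ..11..22
After op 4 (add_cursor(5)): buffer="stkwfokw" (len 8), cursors c1@3 c3@5 c2@7, authorship ..11..22
After op 5 (delete): buffer="stwow" (len 5), cursors c1@2 c3@3 c2@4, authorship ..1.2
After op 6 (delete): buffer="sw" (len 2), cursors c1@1 c2@1 c3@1, authorship .2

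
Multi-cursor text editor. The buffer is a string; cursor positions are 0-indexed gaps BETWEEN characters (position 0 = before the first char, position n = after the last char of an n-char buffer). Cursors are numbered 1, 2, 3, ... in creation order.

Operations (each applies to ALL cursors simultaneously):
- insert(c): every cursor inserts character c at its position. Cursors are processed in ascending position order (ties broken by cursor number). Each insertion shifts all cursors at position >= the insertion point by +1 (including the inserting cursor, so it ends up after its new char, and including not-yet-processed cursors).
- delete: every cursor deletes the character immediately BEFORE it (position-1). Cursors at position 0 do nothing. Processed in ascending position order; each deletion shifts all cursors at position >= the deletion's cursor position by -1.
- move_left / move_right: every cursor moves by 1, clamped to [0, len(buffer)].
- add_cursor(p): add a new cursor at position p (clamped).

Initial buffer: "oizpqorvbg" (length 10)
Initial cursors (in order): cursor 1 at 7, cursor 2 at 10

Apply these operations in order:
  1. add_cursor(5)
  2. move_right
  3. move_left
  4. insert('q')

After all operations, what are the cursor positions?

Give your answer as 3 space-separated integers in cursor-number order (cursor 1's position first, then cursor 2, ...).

After op 1 (add_cursor(5)): buffer="oizpqorvbg" (len 10), cursors c3@5 c1@7 c2@10, authorship ..........
After op 2 (move_right): buffer="oizpqorvbg" (len 10), cursors c3@6 c1@8 c2@10, authorship ..........
After op 3 (move_left): buffer="oizpqorvbg" (len 10), cursors c3@5 c1@7 c2@9, authorship ..........
After op 4 (insert('q')): buffer="oizpqqorqvbqg" (len 13), cursors c3@6 c1@9 c2@12, authorship .....3..1..2.

Answer: 9 12 6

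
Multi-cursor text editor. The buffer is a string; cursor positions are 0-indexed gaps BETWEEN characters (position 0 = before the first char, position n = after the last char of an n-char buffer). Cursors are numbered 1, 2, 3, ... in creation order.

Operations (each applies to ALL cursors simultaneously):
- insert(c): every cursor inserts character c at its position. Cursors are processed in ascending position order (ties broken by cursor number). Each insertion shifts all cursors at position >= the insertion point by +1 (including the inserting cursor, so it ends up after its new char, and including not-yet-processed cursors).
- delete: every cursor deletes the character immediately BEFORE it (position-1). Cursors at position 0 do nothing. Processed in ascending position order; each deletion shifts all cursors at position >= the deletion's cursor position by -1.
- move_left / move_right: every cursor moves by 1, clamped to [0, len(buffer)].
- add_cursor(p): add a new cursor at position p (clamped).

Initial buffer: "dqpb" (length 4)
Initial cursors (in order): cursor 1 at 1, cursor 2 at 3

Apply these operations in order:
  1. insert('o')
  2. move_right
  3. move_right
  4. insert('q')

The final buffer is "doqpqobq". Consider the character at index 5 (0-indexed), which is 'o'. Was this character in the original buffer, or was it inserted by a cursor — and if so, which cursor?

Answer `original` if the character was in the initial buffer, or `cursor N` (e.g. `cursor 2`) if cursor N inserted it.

After op 1 (insert('o')): buffer="doqpob" (len 6), cursors c1@2 c2@5, authorship .1..2.
After op 2 (move_right): buffer="doqpob" (len 6), cursors c1@3 c2@6, authorship .1..2.
After op 3 (move_right): buffer="doqpob" (len 6), cursors c1@4 c2@6, authorship .1..2.
After op 4 (insert('q')): buffer="doqpqobq" (len 8), cursors c1@5 c2@8, authorship .1..12.2
Authorship (.=original, N=cursor N): . 1 . . 1 2 . 2
Index 5: author = 2

Answer: cursor 2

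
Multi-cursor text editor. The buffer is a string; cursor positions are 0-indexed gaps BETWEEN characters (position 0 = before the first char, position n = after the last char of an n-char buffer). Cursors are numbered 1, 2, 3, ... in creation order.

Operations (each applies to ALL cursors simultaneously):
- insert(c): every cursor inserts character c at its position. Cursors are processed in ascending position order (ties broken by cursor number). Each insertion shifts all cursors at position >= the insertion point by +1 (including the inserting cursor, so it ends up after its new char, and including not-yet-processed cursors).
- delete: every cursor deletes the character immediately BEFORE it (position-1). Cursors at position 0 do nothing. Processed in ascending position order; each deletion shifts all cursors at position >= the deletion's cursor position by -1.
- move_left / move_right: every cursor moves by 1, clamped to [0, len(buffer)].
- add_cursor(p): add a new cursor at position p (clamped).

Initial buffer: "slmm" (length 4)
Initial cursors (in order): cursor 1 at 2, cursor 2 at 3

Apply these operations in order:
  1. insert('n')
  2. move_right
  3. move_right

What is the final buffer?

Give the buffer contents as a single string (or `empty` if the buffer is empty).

After op 1 (insert('n')): buffer="slnmnm" (len 6), cursors c1@3 c2@5, authorship ..1.2.
After op 2 (move_right): buffer="slnmnm" (len 6), cursors c1@4 c2@6, authorship ..1.2.
After op 3 (move_right): buffer="slnmnm" (len 6), cursors c1@5 c2@6, authorship ..1.2.

Answer: slnmnm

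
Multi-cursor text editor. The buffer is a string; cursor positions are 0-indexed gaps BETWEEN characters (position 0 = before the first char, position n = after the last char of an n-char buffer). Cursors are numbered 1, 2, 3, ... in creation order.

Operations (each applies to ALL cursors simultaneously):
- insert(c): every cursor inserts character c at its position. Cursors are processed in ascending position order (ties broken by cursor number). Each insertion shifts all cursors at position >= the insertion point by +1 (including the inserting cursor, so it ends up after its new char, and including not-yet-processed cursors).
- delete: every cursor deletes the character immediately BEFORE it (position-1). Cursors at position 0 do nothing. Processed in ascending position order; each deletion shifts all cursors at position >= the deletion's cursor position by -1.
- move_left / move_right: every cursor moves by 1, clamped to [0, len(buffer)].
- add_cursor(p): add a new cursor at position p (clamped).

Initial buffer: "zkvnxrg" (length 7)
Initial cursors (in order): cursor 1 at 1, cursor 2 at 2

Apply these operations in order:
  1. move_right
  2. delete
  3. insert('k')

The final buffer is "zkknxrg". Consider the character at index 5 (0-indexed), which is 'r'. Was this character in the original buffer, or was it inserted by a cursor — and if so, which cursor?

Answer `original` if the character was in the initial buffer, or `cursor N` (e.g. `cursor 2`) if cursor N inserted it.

Answer: original

Derivation:
After op 1 (move_right): buffer="zkvnxrg" (len 7), cursors c1@2 c2@3, authorship .......
After op 2 (delete): buffer="znxrg" (len 5), cursors c1@1 c2@1, authorship .....
After op 3 (insert('k')): buffer="zkknxrg" (len 7), cursors c1@3 c2@3, authorship .12....
Authorship (.=original, N=cursor N): . 1 2 . . . .
Index 5: author = original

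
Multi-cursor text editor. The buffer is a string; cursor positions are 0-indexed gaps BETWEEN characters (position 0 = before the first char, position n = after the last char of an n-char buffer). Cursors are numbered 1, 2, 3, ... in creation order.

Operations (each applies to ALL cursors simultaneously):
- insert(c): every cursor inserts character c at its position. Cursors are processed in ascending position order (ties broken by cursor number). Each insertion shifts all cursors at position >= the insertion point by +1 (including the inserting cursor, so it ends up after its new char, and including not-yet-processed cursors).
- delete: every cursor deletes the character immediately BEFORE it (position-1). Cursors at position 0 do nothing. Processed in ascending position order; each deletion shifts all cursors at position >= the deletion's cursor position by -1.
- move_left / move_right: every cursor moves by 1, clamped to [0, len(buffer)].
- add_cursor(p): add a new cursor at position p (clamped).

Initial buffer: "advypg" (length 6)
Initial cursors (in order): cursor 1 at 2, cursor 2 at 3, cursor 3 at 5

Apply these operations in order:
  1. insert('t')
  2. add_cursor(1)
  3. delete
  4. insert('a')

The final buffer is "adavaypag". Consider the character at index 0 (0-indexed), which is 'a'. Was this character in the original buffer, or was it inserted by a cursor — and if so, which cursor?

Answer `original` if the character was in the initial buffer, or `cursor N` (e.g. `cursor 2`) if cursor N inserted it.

After op 1 (insert('t')): buffer="adtvtyptg" (len 9), cursors c1@3 c2@5 c3@8, authorship ..1.2..3.
After op 2 (add_cursor(1)): buffer="adtvtyptg" (len 9), cursors c4@1 c1@3 c2@5 c3@8, authorship ..1.2..3.
After op 3 (delete): buffer="dvypg" (len 5), cursors c4@0 c1@1 c2@2 c3@4, authorship .....
After op 4 (insert('a')): buffer="adavaypag" (len 9), cursors c4@1 c1@3 c2@5 c3@8, authorship 4.1.2..3.
Authorship (.=original, N=cursor N): 4 . 1 . 2 . . 3 .
Index 0: author = 4

Answer: cursor 4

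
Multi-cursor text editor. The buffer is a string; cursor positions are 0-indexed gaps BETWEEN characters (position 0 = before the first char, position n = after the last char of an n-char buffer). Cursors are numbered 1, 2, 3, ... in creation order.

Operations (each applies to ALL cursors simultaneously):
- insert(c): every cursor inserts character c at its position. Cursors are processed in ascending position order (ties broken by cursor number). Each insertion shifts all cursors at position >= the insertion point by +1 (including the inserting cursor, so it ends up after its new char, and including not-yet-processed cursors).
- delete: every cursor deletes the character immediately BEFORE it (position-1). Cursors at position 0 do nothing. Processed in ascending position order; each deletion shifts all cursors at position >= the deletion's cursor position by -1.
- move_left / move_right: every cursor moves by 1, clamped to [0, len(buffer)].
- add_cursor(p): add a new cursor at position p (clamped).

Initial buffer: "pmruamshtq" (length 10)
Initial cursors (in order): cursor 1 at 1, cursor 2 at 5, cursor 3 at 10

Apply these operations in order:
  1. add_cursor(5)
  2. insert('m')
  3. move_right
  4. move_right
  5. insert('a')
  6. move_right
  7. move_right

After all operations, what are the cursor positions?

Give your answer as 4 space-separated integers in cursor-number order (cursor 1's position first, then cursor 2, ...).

Answer: 7 15 18 15

Derivation:
After op 1 (add_cursor(5)): buffer="pmruamshtq" (len 10), cursors c1@1 c2@5 c4@5 c3@10, authorship ..........
After op 2 (insert('m')): buffer="pmmruammmshtqm" (len 14), cursors c1@2 c2@8 c4@8 c3@14, authorship .1....24.....3
After op 3 (move_right): buffer="pmmruammmshtqm" (len 14), cursors c1@3 c2@9 c4@9 c3@14, authorship .1....24.....3
After op 4 (move_right): buffer="pmmruammmshtqm" (len 14), cursors c1@4 c2@10 c4@10 c3@14, authorship .1....24.....3
After op 5 (insert('a')): buffer="pmmrauammmsaahtqma" (len 18), cursors c1@5 c2@13 c4@13 c3@18, authorship .1..1..24..24...33
After op 6 (move_right): buffer="pmmrauammmsaahtqma" (len 18), cursors c1@6 c2@14 c4@14 c3@18, authorship .1..1..24..24...33
After op 7 (move_right): buffer="pmmrauammmsaahtqma" (len 18), cursors c1@7 c2@15 c4@15 c3@18, authorship .1..1..24..24...33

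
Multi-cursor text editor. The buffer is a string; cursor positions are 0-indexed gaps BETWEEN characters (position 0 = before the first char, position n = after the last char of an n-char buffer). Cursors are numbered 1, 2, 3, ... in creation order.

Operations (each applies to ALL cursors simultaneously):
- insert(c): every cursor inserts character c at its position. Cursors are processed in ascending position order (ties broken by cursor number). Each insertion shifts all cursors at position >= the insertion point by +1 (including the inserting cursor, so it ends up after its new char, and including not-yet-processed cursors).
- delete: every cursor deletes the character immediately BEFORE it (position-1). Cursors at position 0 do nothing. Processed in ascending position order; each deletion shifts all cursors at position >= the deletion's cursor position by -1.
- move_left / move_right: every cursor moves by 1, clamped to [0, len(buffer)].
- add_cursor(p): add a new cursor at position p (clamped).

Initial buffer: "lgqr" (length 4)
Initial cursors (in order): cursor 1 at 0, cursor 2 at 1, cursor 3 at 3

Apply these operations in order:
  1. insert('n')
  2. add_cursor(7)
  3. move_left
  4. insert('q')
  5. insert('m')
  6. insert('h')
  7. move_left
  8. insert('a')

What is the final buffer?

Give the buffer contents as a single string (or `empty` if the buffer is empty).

After op 1 (insert('n')): buffer="nlngqnr" (len 7), cursors c1@1 c2@3 c3@6, authorship 1.2..3.
After op 2 (add_cursor(7)): buffer="nlngqnr" (len 7), cursors c1@1 c2@3 c3@6 c4@7, authorship 1.2..3.
After op 3 (move_left): buffer="nlngqnr" (len 7), cursors c1@0 c2@2 c3@5 c4@6, authorship 1.2..3.
After op 4 (insert('q')): buffer="qnlqngqqnqr" (len 11), cursors c1@1 c2@4 c3@8 c4@10, authorship 11.22..334.
After op 5 (insert('m')): buffer="qmnlqmngqqmnqmr" (len 15), cursors c1@2 c2@6 c3@11 c4@14, authorship 111.222..33344.
After op 6 (insert('h')): buffer="qmhnlqmhngqqmhnqmhr" (len 19), cursors c1@3 c2@8 c3@14 c4@18, authorship 1111.2222..3333444.
After op 7 (move_left): buffer="qmhnlqmhngqqmhnqmhr" (len 19), cursors c1@2 c2@7 c3@13 c4@17, authorship 1111.2222..3333444.
After op 8 (insert('a')): buffer="qmahnlqmahngqqmahnqmahr" (len 23), cursors c1@3 c2@9 c3@16 c4@21, authorship 11111.22222..333334444.

Answer: qmahnlqmahngqqmahnqmahr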